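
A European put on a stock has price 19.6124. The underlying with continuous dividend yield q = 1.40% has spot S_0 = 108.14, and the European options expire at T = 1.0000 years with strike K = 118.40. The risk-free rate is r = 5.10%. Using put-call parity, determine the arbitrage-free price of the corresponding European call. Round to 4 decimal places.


Answer: Call price = 13.7360

Derivation:
Put-call parity: C - P = S_0 * exp(-qT) - K * exp(-rT).
S_0 * exp(-qT) = 108.1400 * 0.98609754 = 106.63658844
K * exp(-rT) = 118.4000 * 0.95027867 = 112.51299459
C = P + S*exp(-qT) - K*exp(-rT)
C = 19.6124 + 106.63658844 - 112.51299459 = 13.7360


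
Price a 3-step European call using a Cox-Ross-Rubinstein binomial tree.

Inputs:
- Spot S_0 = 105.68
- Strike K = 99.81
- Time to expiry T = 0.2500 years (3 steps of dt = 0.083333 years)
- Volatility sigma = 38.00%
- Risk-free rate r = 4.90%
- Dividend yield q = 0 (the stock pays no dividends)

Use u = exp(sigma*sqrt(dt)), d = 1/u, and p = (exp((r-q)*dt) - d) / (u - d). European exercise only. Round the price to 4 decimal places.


Answer: Price = V(0,0) = 12.1025

Derivation:
dt = T/N = 0.083333
u = exp(sigma*sqrt(dt)) = 1.115939; d = 1/u = 0.896106
p = (exp((r-q)*dt) - d) / (u - d) = 0.491216
Discount per step: exp(-r*dt) = 0.995925
Stock lattice S(k, i) with i counting down-moves:
  k=0: S(0,0) = 105.6800
  k=1: S(1,0) = 117.9325; S(1,1) = 94.7005
  k=2: S(2,0) = 131.6055; S(2,1) = 105.6800; S(2,2) = 84.8617
  k=3: S(3,0) = 146.8638; S(3,1) = 117.9325; S(3,2) = 94.7005; S(3,3) = 76.0451
Terminal payoffs V(N, i) = max(S_T - K, 0):
  V(3,0) = 47.053754; V(3,1) = 18.122475; V(3,2) = 0.000000; V(3,3) = 0.000000
Backward induction: V(k, i) = exp(-r*dt) * [p * V(k+1, i) + (1-p) * V(k+1, i+1)].
  V(2,0) = exp(-r*dt) * [p*47.053754 + (1-p)*18.122475] = 32.202220
  V(2,1) = exp(-r*dt) * [p*18.122475 + (1-p)*0.000000] = 8.865773
  V(2,2) = exp(-r*dt) * [p*0.000000 + (1-p)*0.000000] = 0.000000
  V(1,0) = exp(-r*dt) * [p*32.202220 + (1-p)*8.865773] = 20.246168
  V(1,1) = exp(-r*dt) * [p*8.865773 + (1-p)*0.000000] = 4.337263
  V(0,0) = exp(-r*dt) * [p*20.246168 + (1-p)*4.337263] = 12.102452


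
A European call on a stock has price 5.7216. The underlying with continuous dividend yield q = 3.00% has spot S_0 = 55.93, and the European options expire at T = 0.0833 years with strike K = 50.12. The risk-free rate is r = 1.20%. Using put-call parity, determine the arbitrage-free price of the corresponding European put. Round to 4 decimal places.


Answer: Put price = 0.0011

Derivation:
Put-call parity: C - P = S_0 * exp(-qT) - K * exp(-rT).
S_0 * exp(-qT) = 55.9300 * 0.99750412 = 55.79040543
K * exp(-rT) = 50.1200 * 0.99900090 = 50.06992508
P = C - S*exp(-qT) + K*exp(-rT)
P = 5.7216 - 55.79040543 + 50.06992508 = 0.0011


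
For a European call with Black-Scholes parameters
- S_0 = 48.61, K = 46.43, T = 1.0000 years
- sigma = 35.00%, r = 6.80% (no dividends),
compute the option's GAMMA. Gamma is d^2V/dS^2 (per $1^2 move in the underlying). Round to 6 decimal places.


Answer: Gamma = 0.020689

Derivation:
d1 = 0.5003813401; d2 = 0.1503813401
phi(d1) = 0.3519981793; exp(-qT) = 1.0000000000; exp(-rT) = 0.9342604736
Gamma = exp(-qT) * phi(d1) / (S * sigma * sqrt(T)) = 1.0000000000 * 0.3519981793 / (48.6100 * 0.3500 * 1.0000000000) = 0.020689


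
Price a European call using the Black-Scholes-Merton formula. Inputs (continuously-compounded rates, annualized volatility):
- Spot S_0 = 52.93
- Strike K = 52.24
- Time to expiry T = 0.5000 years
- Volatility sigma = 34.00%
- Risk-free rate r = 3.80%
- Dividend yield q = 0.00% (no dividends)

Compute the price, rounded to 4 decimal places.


Answer: Price = 5.8652

Derivation:
d1 = (ln(S/K) + (r - q + 0.5*sigma^2) * T) / (sigma * sqrt(T)) = 0.25381723
d2 = d1 - sigma * sqrt(T) = 0.01340093
exp(-rT) = 0.98117936; exp(-qT) = 1.00000000
C = S_0 * exp(-qT) * N(d1) - K * exp(-rT) * N(d2)
N(d1) = 0.60018162; N(d2) = 0.50534604
C = 52.9300 * 1.00000000 * 0.60018162 - 52.2400 * 0.98117936 * 0.50534604 = 5.8652


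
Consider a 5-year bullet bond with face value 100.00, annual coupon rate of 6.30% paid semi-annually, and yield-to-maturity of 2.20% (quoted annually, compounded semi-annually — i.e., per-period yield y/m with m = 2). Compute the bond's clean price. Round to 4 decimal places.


Answer: Price = 119.3124

Derivation:
Coupon per period c = face * coupon_rate / m = 3.150000
Periods per year m = 2; per-period yield y/m = 0.011000
Number of cashflows N = 10
Cashflows (t years, CF_t, discount factor 1/(1+y/m)^(m*t), PV):
  t = 0.5000: CF_t = 3.150000, DF = 0.989120, PV = 3.115727
  t = 1.0000: CF_t = 3.150000, DF = 0.978358, PV = 3.081827
  t = 1.5000: CF_t = 3.150000, DF = 0.967713, PV = 3.048296
  t = 2.0000: CF_t = 3.150000, DF = 0.957184, PV = 3.015129
  t = 2.5000: CF_t = 3.150000, DF = 0.946769, PV = 2.982324
  t = 3.0000: CF_t = 3.150000, DF = 0.936468, PV = 2.949875
  t = 3.5000: CF_t = 3.150000, DF = 0.926279, PV = 2.917779
  t = 4.0000: CF_t = 3.150000, DF = 0.916201, PV = 2.886033
  t = 4.5000: CF_t = 3.150000, DF = 0.906232, PV = 2.854632
  t = 5.0000: CF_t = 103.150000, DF = 0.896372, PV = 92.460806
Price P = sum_t PV_t = 119.312429


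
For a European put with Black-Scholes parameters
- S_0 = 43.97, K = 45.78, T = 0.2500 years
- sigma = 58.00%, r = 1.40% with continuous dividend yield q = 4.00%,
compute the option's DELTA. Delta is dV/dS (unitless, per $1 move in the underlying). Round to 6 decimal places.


Answer: Delta = -0.501548

Derivation:
d1 = -0.0165163149; d2 = -0.3065163149
phi(d1) = 0.3988878706; exp(-qT) = 0.9900498337; exp(-rT) = 0.9965061179
N(-d1) = 0.5065887568
Delta = -exp(-qT) * N(-d1) = -0.9900498337 * 0.5065887568 = -0.501548


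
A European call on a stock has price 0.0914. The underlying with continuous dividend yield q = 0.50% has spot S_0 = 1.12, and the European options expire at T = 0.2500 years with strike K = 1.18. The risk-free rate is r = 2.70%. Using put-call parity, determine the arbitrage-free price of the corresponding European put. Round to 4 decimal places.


Put-call parity: C - P = S_0 * exp(-qT) - K * exp(-rT).
S_0 * exp(-qT) = 1.1200 * 0.99875078 = 1.11860087
K * exp(-rT) = 1.1800 * 0.99327273 = 1.17206182
P = C - S*exp(-qT) + K*exp(-rT)
P = 0.0914 - 1.11860087 + 1.17206182 = 0.1449

Answer: Put price = 0.1449


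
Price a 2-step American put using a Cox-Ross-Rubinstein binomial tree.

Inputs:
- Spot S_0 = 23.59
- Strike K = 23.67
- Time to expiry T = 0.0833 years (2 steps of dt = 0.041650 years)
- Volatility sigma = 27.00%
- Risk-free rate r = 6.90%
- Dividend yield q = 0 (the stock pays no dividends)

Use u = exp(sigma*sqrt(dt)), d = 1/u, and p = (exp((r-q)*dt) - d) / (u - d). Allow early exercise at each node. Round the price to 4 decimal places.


dt = T/N = 0.041650
u = exp(sigma*sqrt(dt)) = 1.056649; d = 1/u = 0.946388
p = (exp((r-q)*dt) - d) / (u - d) = 0.512329
Discount per step: exp(-r*dt) = 0.997130
Stock lattice S(k, i) with i counting down-moves:
  k=0: S(0,0) = 23.5900
  k=1: S(1,0) = 24.9263; S(1,1) = 22.3253
  k=2: S(2,0) = 26.3384; S(2,1) = 23.5900; S(2,2) = 21.1284
Terminal payoffs V(N, i) = max(K - S_T, 0):
  V(2,0) = 0.000000; V(2,1) = 0.080000; V(2,2) = 2.541604
Backward induction: V(k, i) = exp(-r*dt) * [p * V(k+1, i) + (1-p) * V(k+1, i+1)]; then take max(V_cont, immediate exercise) for American.
  V(1,0) = exp(-r*dt) * [p*0.000000 + (1-p)*0.080000] = 0.038902; exercise = 0.000000; V(1,0) = max -> 0.038902
  V(1,1) = exp(-r*dt) * [p*0.080000 + (1-p)*2.541604] = 1.276777; exercise = 1.344704; V(1,1) = max -> 1.344704
  V(0,0) = exp(-r*dt) * [p*0.038902 + (1-p)*1.344704] = 0.673764; exercise = 0.080000; V(0,0) = max -> 0.673764

Answer: Price = V(0,0) = 0.6738


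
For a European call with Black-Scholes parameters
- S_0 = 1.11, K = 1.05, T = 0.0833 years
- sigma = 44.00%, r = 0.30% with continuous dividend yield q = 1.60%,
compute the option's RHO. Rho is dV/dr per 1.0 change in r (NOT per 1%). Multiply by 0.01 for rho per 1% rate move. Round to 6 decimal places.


Answer: Rho = 0.056196

Derivation:
d1 = 0.4925551369; d2 = 0.3655634836
phi(d1) = 0.3533685150; exp(-qT) = 0.9986680878; exp(-rT) = 0.9997501312
N(d2) = 0.6426545862
Rho = K*T*exp(-rT)*N(d2) = 1.0500 * 0.0833 * 0.9997501312 * 0.6426545862 = 0.056196


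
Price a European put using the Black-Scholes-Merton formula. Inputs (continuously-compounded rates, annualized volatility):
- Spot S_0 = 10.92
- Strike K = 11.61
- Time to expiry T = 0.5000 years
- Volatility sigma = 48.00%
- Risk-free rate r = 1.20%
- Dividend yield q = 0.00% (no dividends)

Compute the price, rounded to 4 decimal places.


d1 = (ln(S/K) + (r - q + 0.5*sigma^2) * T) / (sigma * sqrt(T)) = 0.00686240
d2 = d1 - sigma * sqrt(T) = -0.33254886
exp(-rT) = 0.99401796; exp(-qT) = 1.00000000
P = K * exp(-rT) * N(-d2) - S_0 * exp(-qT) * N(-d1)
N(-d1) = 0.49726232; N(-d2) = 0.63026257
P = 11.6100 * 0.99401796 * 0.63026257 - 10.9200 * 1.00000000 * 0.49726232 = 1.8435

Answer: Price = 1.8435


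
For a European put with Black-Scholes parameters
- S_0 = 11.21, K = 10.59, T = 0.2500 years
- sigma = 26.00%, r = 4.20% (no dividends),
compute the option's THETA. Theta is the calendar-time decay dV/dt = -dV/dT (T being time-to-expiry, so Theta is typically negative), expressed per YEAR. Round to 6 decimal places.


d1 = 0.5834313652; d2 = 0.4534313652
phi(d1) = 0.3365075773; exp(-qT) = 1.0000000000; exp(-rT) = 0.9895549326
Theta = -S*exp(-qT)*phi(d1)*sigma/(2*sqrt(T)) + r*K*exp(-rT)*N(-d2) - q*S*exp(-qT)*N(-d1)
N(-d1) = 0.2798014742; N(-d2) = 0.3251190777; sqrt(T) = 0.5000000000
Term 1 = -11.2100 * 1.0000000000 * 0.3365075773 * 0.2600 / (2 * 0.5000000000) = -0.9807849848
Term 2 = 0.0420 * 10.5900 * 0.9895549326 * 0.3251190777 = 0.1430960391
Term 3 = 0 (no dividend yield, q = 0)
Theta = -0.9807849848 + (0.1430960391) + (0.0000000000) = -0.837689

Answer: Theta = -0.837689


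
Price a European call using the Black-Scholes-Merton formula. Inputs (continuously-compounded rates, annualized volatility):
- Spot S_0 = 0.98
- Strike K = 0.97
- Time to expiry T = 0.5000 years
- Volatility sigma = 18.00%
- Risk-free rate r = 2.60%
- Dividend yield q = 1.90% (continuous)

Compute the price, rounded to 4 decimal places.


Answer: Price = 0.0558

Derivation:
d1 = (ln(S/K) + (r - q + 0.5*sigma^2) * T) / (sigma * sqrt(T)) = 0.17172088
d2 = d1 - sigma * sqrt(T) = 0.04444166
exp(-rT) = 0.98708414; exp(-qT) = 0.99054498
C = S_0 * exp(-qT) * N(d1) - K * exp(-rT) * N(d2)
N(d1) = 0.56817152; N(d2) = 0.51772382
C = 0.9800 * 0.99054498 * 0.56817152 - 0.9700 * 0.98708414 * 0.51772382 = 0.0558


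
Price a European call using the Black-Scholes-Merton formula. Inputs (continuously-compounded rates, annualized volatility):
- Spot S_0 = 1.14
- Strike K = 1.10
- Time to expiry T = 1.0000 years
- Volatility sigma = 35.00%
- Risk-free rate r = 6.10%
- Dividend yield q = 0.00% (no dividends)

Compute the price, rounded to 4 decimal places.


d1 = (ln(S/K) + (r - q + 0.5*sigma^2) * T) / (sigma * sqrt(T)) = 0.45133738
d2 = d1 - sigma * sqrt(T) = 0.10133738
exp(-rT) = 0.94082324; exp(-qT) = 1.00000000
C = S_0 * exp(-qT) * N(d1) - K * exp(-rT) * N(d2)
N(d1) = 0.67412680; N(d2) = 0.54035868
C = 1.1400 * 1.00000000 * 0.67412680 - 1.1000 * 0.94082324 * 0.54035868 = 0.2093

Answer: Price = 0.2093


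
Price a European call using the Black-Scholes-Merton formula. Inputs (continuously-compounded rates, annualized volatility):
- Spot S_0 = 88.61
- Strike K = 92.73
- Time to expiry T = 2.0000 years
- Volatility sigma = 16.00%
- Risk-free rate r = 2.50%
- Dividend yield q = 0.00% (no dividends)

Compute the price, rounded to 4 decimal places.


d1 = (ln(S/K) + (r - q + 0.5*sigma^2) * T) / (sigma * sqrt(T)) = 0.13325725
d2 = d1 - sigma * sqrt(T) = -0.09301692
exp(-rT) = 0.95122942; exp(-qT) = 1.00000000
C = S_0 * exp(-qT) * N(d1) - K * exp(-rT) * N(d2)
N(d1) = 0.55300503; N(d2) = 0.46294506
C = 88.6100 * 1.00000000 * 0.55300503 - 92.7300 * 0.95122942 * 0.46294506 = 8.1665

Answer: Price = 8.1665


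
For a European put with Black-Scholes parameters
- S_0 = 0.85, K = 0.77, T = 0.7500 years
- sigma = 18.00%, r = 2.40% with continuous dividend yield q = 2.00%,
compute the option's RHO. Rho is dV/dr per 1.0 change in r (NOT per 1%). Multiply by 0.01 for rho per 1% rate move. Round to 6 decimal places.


Answer: Rho = -0.160240

Derivation:
d1 = 0.7312836202; d2 = 0.5753990475
phi(d1) = 0.3053409067; exp(-qT) = 0.9851119396; exp(-rT) = 0.9821610324
N(-d2) = 0.2825107241
Rho = -K*T*exp(-rT)*N(-d2) = -0.7700 * 0.7500 * 0.9821610324 * 0.2825107241 = -0.160240


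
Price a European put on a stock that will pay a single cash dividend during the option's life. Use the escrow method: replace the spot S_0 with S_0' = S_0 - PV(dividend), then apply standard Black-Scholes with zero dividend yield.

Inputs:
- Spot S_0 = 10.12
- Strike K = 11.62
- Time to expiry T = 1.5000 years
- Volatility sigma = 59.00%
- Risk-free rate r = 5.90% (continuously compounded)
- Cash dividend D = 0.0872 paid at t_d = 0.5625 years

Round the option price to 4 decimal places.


Answer: Price = 3.2251

Derivation:
PV(D) = D * exp(-r * t_d) = 0.0872 * 0.96735716 = 0.08435354
S_0' = S_0 - PV(D) = 10.1200 - 0.08435354 = 10.03564646
d1 = (ln(S_0'/K) + (r + sigma^2/2)*T) / (sigma*sqrt(T)) = 0.28091724
d2 = d1 - sigma*sqrt(T) = -0.44168224
exp(-rT) = 0.91530311
N(-d1) = 0.38938694; N(-d2) = 0.67064042
P = K * exp(-rT) * N(-d2) - S_0' * N(-d1) = 11.6200 * 0.91530311 * 0.67064042 - 10.03564646 * 0.38938694 = 3.2251


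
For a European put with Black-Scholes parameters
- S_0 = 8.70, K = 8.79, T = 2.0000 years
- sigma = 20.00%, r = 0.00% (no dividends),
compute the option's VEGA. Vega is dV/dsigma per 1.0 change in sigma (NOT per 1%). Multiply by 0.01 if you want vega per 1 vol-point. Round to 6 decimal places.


Answer: Vega = 4.881448

Derivation:
d1 = 0.1050347513; d2 = -0.1778079612
phi(d1) = 0.3967477135; exp(-qT) = 1.0000000000; exp(-rT) = 1.0000000000
Vega = S * exp(-qT) * phi(d1) * sqrt(T) = 8.7000 * 1.0000000000 * 0.3967477135 * 1.4142135624 = 4.881448


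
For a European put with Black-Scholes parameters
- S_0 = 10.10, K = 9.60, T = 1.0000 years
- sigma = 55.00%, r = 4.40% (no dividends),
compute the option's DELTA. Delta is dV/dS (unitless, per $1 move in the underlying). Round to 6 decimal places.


Answer: Delta = -0.327324

Derivation:
d1 = 0.4473133189; d2 = -0.1026866811
phi(d1) = 0.3609618027; exp(-qT) = 1.0000000000; exp(-rT) = 0.9569539575
N(-d1) = 0.3273244259
Delta = -exp(-qT) * N(-d1) = -1.0000000000 * 0.3273244259 = -0.327324


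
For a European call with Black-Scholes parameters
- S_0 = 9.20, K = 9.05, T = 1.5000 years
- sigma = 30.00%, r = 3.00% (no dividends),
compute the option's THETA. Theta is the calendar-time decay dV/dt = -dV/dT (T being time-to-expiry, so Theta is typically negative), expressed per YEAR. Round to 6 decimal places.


Answer: Theta = -0.550739

Derivation:
d1 = 0.3509267640; d2 = -0.0164966974
phi(d1) = 0.3751184898; exp(-qT) = 1.0000000000; exp(-rT) = 0.9559974818
Theta = -S*exp(-qT)*phi(d1)*sigma/(2*sqrt(T)) - r*K*exp(-rT)*N(d2) + q*S*exp(-qT)*N(d1)
N(d1) = 0.6371783540; N(d2) = 0.4934190684; sqrt(T) = 1.2247448714
Term 1 = -9.2000 * 1.0000000000 * 0.3751184898 * 0.3000 / (2 * 1.2247448714) = -0.4226704908
Term 2 = -0.0300 * 9.0500 * 0.9559974818 * 0.4934190684 = -0.1280685555
Term 3 = 0 (no dividend yield, q = 0)
Theta = -0.4226704908 + (-0.1280685555) + (0.0000000000) = -0.550739


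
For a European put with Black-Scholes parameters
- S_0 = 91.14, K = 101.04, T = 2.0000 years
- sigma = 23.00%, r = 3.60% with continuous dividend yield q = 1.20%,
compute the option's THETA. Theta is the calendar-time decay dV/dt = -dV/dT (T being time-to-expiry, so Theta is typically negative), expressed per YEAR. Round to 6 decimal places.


d1 = -0.0068241714; d2 = -0.3320932907
phi(d1) = 0.3989329913; exp(-qT) = 0.9762857098; exp(-rT) = 0.9305308958
Theta = -S*exp(-qT)*phi(d1)*sigma/(2*sqrt(T)) + r*K*exp(-rT)*N(-d2) - q*S*exp(-qT)*N(-d1)
N(-d1) = 0.5027224294; N(-d2) = 0.6300905919; sqrt(T) = 1.4142135624
Term 1 = -91.1400 * 0.9762857098 * 0.3989329913 * 0.2300 / (2 * 1.4142135624) = -2.8864813291
Term 2 = 0.0360 * 101.0400 * 0.9305308958 * 0.6300905919 = 2.1326993210
Term 3 = -0.0120 * 91.1400 * 0.9762857098 * 0.5027224294 = -0.5367789356
Theta = -2.8864813291 + (2.1326993210) + (-0.5367789356) = -1.290561

Answer: Theta = -1.290561


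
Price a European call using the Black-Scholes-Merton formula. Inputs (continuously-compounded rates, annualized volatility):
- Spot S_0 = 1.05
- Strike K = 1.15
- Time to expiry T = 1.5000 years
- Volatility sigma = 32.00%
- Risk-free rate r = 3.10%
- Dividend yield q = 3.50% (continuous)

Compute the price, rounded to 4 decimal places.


Answer: Price = 0.1168

Derivation:
d1 = (ln(S/K) + (r - q + 0.5*sigma^2) * T) / (sigma * sqrt(T)) = -0.05146934
d2 = d1 - sigma * sqrt(T) = -0.44338770
exp(-rT) = 0.95456456; exp(-qT) = 0.94885432
C = S_0 * exp(-qT) * N(d1) - K * exp(-rT) * N(d2)
N(d1) = 0.47947577; N(d2) = 0.32874267
C = 1.0500 * 0.94885432 * 0.47947577 - 1.1500 * 0.95456456 * 0.32874267 = 0.1168


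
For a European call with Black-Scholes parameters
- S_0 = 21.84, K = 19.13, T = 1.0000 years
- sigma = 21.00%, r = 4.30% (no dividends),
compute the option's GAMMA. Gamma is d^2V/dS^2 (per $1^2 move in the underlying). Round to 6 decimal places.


Answer: Gamma = 0.055886

Derivation:
d1 = 0.9406446068; d2 = 0.7306446068
phi(d1) = 0.2563158845; exp(-qT) = 1.0000000000; exp(-rT) = 0.9579113901
Gamma = exp(-qT) * phi(d1) / (S * sigma * sqrt(T)) = 1.0000000000 * 0.2563158845 / (21.8400 * 0.2100 * 1.0000000000) = 0.055886


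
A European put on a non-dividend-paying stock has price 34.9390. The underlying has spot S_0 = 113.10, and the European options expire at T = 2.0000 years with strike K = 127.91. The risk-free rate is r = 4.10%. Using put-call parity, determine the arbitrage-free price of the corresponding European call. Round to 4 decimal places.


Answer: Call price = 30.1991

Derivation:
Put-call parity: C - P = S_0 * exp(-qT) - K * exp(-rT).
S_0 * exp(-qT) = 113.1000 * 1.00000000 = 113.10000000
K * exp(-rT) = 127.9100 * 0.92127196 = 117.83989624
C = P + S*exp(-qT) - K*exp(-rT)
C = 34.9390 + 113.10000000 - 117.83989624 = 30.1991


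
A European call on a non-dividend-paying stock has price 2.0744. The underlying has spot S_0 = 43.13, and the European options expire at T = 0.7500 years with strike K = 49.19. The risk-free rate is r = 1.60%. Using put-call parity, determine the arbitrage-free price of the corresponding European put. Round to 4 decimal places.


Put-call parity: C - P = S_0 * exp(-qT) - K * exp(-rT).
S_0 * exp(-qT) = 43.1300 * 1.00000000 = 43.13000000
K * exp(-rT) = 49.1900 * 0.98807171 = 48.60324756
P = C - S*exp(-qT) + K*exp(-rT)
P = 2.0744 - 43.13000000 + 48.60324756 = 7.5476

Answer: Put price = 7.5476


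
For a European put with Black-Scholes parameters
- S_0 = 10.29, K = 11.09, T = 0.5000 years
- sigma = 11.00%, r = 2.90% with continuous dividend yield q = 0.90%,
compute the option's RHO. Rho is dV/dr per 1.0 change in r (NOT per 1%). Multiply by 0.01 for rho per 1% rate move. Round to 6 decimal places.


Answer: Rho = -4.419379

Derivation:
d1 = -0.7951255243; d2 = -0.8729072703
phi(d1) = 0.2908199788; exp(-qT) = 0.9955101098; exp(-rT) = 0.9856046187
N(-d2) = 0.8086431884
Rho = -K*T*exp(-rT)*N(-d2) = -11.0900 * 0.5000 * 0.9856046187 * 0.8086431884 = -4.419379


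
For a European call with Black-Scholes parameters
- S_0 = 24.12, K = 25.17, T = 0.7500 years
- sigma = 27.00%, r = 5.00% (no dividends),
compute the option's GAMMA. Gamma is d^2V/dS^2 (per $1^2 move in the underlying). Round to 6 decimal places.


Answer: Gamma = 0.070417

Derivation:
d1 = 0.0950535058; d2 = -0.1387733532
phi(d1) = 0.3971440897; exp(-qT) = 1.0000000000; exp(-rT) = 0.9631944177
Gamma = exp(-qT) * phi(d1) / (S * sigma * sqrt(T)) = 1.0000000000 * 0.3971440897 / (24.1200 * 0.2700 * 0.8660254038) = 0.070417


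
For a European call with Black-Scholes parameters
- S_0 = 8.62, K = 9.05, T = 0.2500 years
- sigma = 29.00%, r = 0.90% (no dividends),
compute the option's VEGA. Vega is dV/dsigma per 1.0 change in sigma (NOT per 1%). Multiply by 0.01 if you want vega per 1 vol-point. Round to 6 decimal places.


d1 = -0.2477046416; d2 = -0.3927046416
phi(d1) = 0.3868890468; exp(-qT) = 1.0000000000; exp(-rT) = 0.9977525294
Vega = S * exp(-qT) * phi(d1) * sqrt(T) = 8.6200 * 1.0000000000 * 0.3868890468 * 0.5000000000 = 1.667492

Answer: Vega = 1.667492


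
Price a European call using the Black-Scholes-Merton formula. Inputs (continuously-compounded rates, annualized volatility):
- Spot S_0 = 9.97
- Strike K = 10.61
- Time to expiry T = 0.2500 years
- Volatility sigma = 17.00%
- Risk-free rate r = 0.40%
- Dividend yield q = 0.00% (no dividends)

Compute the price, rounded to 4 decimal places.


d1 = (ln(S/K) + (r - q + 0.5*sigma^2) * T) / (sigma * sqrt(T)) = -0.67769257
d2 = d1 - sigma * sqrt(T) = -0.76269257
exp(-rT) = 0.99900050; exp(-qT) = 1.00000000
C = S_0 * exp(-qT) * N(d1) - K * exp(-rT) * N(d2)
N(d1) = 0.24898332; N(d2) = 0.22282338
C = 9.9700 * 1.00000000 * 0.24898332 - 10.6100 * 0.99900050 * 0.22282338 = 0.1206

Answer: Price = 0.1206


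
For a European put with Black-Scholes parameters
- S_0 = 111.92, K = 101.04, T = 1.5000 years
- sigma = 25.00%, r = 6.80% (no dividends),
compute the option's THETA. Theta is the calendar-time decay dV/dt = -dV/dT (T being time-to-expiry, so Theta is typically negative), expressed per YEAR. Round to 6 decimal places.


Answer: Theta = -1.371555

Derivation:
d1 = 0.8202291210; d2 = 0.5140429031
phi(d1) = 0.2849828036; exp(-qT) = 1.0000000000; exp(-rT) = 0.9030295517
Theta = -S*exp(-qT)*phi(d1)*sigma/(2*sqrt(T)) + r*K*exp(-rT)*N(-d2) - q*S*exp(-qT)*N(-d1)
N(-d1) = 0.2060427519; N(-d2) = 0.3036109976; sqrt(T) = 1.2247448714
Term 1 = -111.9200 * 1.0000000000 * 0.2849828036 * 0.2500 / (2 * 1.2247448714) = -3.2552979118
Term 2 = 0.0680 * 101.0400 * 0.9030295517 * 0.3036109976 = 1.8837432622
Term 3 = 0 (no dividend yield, q = 0)
Theta = -3.2552979118 + (1.8837432622) + (0.0000000000) = -1.371555


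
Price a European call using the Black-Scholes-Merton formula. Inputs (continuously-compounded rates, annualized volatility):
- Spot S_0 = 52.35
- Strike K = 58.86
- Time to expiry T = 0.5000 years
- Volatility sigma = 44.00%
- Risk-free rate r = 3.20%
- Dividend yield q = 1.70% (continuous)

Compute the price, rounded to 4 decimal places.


d1 = (ln(S/K) + (r - q + 0.5*sigma^2) * T) / (sigma * sqrt(T)) = -0.19705718
d2 = d1 - sigma * sqrt(T) = -0.50818416
exp(-rT) = 0.98412732; exp(-qT) = 0.99153602
C = S_0 * exp(-qT) * N(d1) - K * exp(-rT) * N(d2)
N(d1) = 0.42189140; N(d2) = 0.30566210
C = 52.3500 * 0.99153602 * 0.42189140 - 58.8600 * 0.98412732 * 0.30566210 = 4.1934

Answer: Price = 4.1934


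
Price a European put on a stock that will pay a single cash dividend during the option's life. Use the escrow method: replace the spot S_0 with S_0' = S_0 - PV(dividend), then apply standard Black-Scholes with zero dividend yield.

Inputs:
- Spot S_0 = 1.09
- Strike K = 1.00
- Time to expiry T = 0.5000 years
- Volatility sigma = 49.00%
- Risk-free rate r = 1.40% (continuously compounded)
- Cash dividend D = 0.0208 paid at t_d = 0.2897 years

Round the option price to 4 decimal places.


Answer: Price = 0.1069

Derivation:
PV(D) = D * exp(-r * t_d) = 0.0208 * 0.99595241 = 0.02071581
S_0' = S_0 - PV(D) = 1.0900 - 0.02071581 = 1.06928419
d1 = (ln(S_0'/K) + (r + sigma^2/2)*T) / (sigma*sqrt(T)) = 0.38678580
d2 = d1 - sigma*sqrt(T) = 0.04030348
exp(-rT) = 0.99302444
N(-d1) = 0.34945739; N(-d2) = 0.48392559
P = K * exp(-rT) * N(-d2) - S_0' * N(-d1) = 1.0000 * 0.99302444 * 0.48392559 - 1.06928419 * 0.34945739 = 0.1069


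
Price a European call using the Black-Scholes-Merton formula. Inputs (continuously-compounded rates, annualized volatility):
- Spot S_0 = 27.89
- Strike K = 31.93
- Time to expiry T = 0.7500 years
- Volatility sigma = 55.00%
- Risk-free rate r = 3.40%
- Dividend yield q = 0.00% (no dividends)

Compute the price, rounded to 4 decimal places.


Answer: Price = 4.0805

Derivation:
d1 = (ln(S/K) + (r - q + 0.5*sigma^2) * T) / (sigma * sqrt(T)) = 0.00768337
d2 = d1 - sigma * sqrt(T) = -0.46863061
exp(-rT) = 0.97482238; exp(-qT) = 1.00000000
C = S_0 * exp(-qT) * N(d1) - K * exp(-rT) * N(d2)
N(d1) = 0.50306519; N(d2) = 0.31966685
C = 27.8900 * 1.00000000 * 0.50306519 - 31.9300 * 0.97482238 * 0.31966685 = 4.0805


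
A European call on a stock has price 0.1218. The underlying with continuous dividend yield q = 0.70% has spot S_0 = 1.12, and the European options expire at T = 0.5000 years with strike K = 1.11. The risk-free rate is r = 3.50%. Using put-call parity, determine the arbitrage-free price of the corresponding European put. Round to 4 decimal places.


Answer: Put price = 0.0965

Derivation:
Put-call parity: C - P = S_0 * exp(-qT) - K * exp(-rT).
S_0 * exp(-qT) = 1.1200 * 0.99650612 = 1.11608685
K * exp(-rT) = 1.1100 * 0.98265224 = 1.09074398
P = C - S*exp(-qT) + K*exp(-rT)
P = 0.1218 - 1.11608685 + 1.09074398 = 0.0965


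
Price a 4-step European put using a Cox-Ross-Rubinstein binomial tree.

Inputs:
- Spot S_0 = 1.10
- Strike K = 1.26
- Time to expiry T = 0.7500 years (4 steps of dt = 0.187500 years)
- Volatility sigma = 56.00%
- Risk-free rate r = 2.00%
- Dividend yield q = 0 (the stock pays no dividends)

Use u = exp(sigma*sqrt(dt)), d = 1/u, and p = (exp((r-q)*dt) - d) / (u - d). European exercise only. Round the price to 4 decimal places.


Answer: Price = V(0,0) = 0.3087

Derivation:
dt = T/N = 0.187500
u = exp(sigma*sqrt(dt)) = 1.274415; d = 1/u = 0.784674
p = (exp((r-q)*dt) - d) / (u - d) = 0.447345
Discount per step: exp(-r*dt) = 0.996257
Stock lattice S(k, i) with i counting down-moves:
  k=0: S(0,0) = 1.1000
  k=1: S(1,0) = 1.4019; S(1,1) = 0.8631
  k=2: S(2,0) = 1.7865; S(2,1) = 1.1000; S(2,2) = 0.6773
  k=3: S(3,0) = 2.2768; S(3,1) = 1.4019; S(3,2) = 0.8631; S(3,3) = 0.5314
  k=4: S(4,0) = 2.9016; S(4,1) = 1.7865; S(4,2) = 1.1000; S(4,3) = 0.6773; S(4,4) = 0.4170
Terminal payoffs V(N, i) = max(K - S_T, 0):
  V(4,0) = 0.000000; V(4,1) = 0.000000; V(4,2) = 0.160000; V(4,3) = 0.582716; V(4,4) = 0.842987
Backward induction: V(k, i) = exp(-r*dt) * [p * V(k+1, i) + (1-p) * V(k+1, i+1)].
  V(3,0) = exp(-r*dt) * [p*0.000000 + (1-p)*0.000000] = 0.000000
  V(3,1) = exp(-r*dt) * [p*0.000000 + (1-p)*0.160000] = 0.088094
  V(3,2) = exp(-r*dt) * [p*0.160000 + (1-p)*0.582716] = 0.392143
  V(3,3) = exp(-r*dt) * [p*0.582716 + (1-p)*0.842987] = 0.723837
  V(2,0) = exp(-r*dt) * [p*0.000000 + (1-p)*0.088094] = 0.048503
  V(2,1) = exp(-r*dt) * [p*0.088094 + (1-p)*0.392143] = 0.255169
  V(2,2) = exp(-r*dt) * [p*0.392143 + (1-p)*0.723837] = 0.573301
  V(1,0) = exp(-r*dt) * [p*0.048503 + (1-p)*0.255169] = 0.162109
  V(1,1) = exp(-r*dt) * [p*0.255169 + (1-p)*0.573301] = 0.429373
  V(0,0) = exp(-r*dt) * [p*0.162109 + (1-p)*0.429373] = 0.308654


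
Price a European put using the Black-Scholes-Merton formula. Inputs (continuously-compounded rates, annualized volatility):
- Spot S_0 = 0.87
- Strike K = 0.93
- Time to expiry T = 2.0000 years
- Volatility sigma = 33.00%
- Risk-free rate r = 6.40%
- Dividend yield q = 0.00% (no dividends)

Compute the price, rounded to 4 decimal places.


Answer: Price = 0.1312

Derivation:
d1 = (ln(S/K) + (r - q + 0.5*sigma^2) * T) / (sigma * sqrt(T)) = 0.36471416
d2 = d1 - sigma * sqrt(T) = -0.10197631
exp(-rT) = 0.87985338; exp(-qT) = 1.00000000
P = K * exp(-rT) * N(-d2) - S_0 * exp(-qT) * N(-d1)
N(-d1) = 0.35766239; N(-d2) = 0.54061226
P = 0.9300 * 0.87985338 * 0.54061226 - 0.8700 * 1.00000000 * 0.35766239 = 0.1312


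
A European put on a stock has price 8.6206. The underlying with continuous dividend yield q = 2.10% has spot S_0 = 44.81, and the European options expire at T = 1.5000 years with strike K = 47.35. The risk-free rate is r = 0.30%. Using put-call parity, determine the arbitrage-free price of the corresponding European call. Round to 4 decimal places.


Answer: Call price = 4.9037

Derivation:
Put-call parity: C - P = S_0 * exp(-qT) - K * exp(-rT).
S_0 * exp(-qT) = 44.8100 * 0.96899096 = 43.42048476
K * exp(-rT) = 47.3500 * 0.99551011 = 47.13740370
C = P + S*exp(-qT) - K*exp(-rT)
C = 8.6206 + 43.42048476 - 47.13740370 = 4.9037


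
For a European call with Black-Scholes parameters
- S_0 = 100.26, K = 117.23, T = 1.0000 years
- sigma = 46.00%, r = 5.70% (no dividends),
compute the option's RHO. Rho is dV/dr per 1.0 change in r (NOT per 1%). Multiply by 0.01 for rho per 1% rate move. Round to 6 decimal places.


Answer: Rho = 36.297746

Derivation:
d1 = 0.0139760755; d2 = -0.4460239245
phi(d1) = 0.3989033195; exp(-qT) = 1.0000000000; exp(-rT) = 0.9445940694
N(d2) = 0.3277899821
Rho = K*T*exp(-rT)*N(d2) = 117.2300 * 1.0000 * 0.9445940694 * 0.3277899821 = 36.297746


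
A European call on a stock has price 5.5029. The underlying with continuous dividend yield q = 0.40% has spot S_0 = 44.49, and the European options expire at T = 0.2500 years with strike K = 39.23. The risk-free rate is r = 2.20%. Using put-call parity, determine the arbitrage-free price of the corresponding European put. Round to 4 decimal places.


Put-call parity: C - P = S_0 * exp(-qT) - K * exp(-rT).
S_0 * exp(-qT) = 44.4900 * 0.99900050 = 44.44553224
K * exp(-rT) = 39.2300 * 0.99451510 = 39.01482727
P = C - S*exp(-qT) + K*exp(-rT)
P = 5.5029 - 44.44553224 + 39.01482727 = 0.0722

Answer: Put price = 0.0722


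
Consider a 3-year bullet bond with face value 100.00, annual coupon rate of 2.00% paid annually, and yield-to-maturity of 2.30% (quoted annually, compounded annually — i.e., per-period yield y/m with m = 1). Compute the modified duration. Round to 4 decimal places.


Answer: Modified duration = 2.8752

Derivation:
Coupon per period c = face * coupon_rate / m = 2.000000
Periods per year m = 1; per-period yield y/m = 0.023000
Number of cashflows N = 3
Cashflows (t years, CF_t, discount factor 1/(1+y/m)^(m*t), PV):
  t = 1.0000: CF_t = 2.000000, DF = 0.977517, PV = 1.955034
  t = 2.0000: CF_t = 2.000000, DF = 0.955540, PV = 1.911079
  t = 3.0000: CF_t = 102.000000, DF = 0.934056, PV = 95.273752
Price P = sum_t PV_t = 99.139866
First compute Macaulay numerator sum_t t * PV_t:
  t * PV_t at t = 1.0000: 1.955034
  t * PV_t at t = 2.0000: 3.822159
  t * PV_t at t = 3.0000: 285.821257
Macaulay duration D = 291.598450 / 99.139866 = 2.941283
Modified duration = D / (1 + y/m) = 2.941283 / (1 + 0.023000) = 2.875155


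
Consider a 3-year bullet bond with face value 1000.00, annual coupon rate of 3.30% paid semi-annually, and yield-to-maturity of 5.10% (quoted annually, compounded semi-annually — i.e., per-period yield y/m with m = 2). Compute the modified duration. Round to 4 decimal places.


Answer: Modified duration = 2.8056

Derivation:
Coupon per period c = face * coupon_rate / m = 16.500000
Periods per year m = 2; per-period yield y/m = 0.025500
Number of cashflows N = 6
Cashflows (t years, CF_t, discount factor 1/(1+y/m)^(m*t), PV):
  t = 0.5000: CF_t = 16.500000, DF = 0.975134, PV = 16.089712
  t = 1.0000: CF_t = 16.500000, DF = 0.950886, PV = 15.689627
  t = 1.5000: CF_t = 16.500000, DF = 0.927242, PV = 15.299490
  t = 2.0000: CF_t = 16.500000, DF = 0.904185, PV = 14.919054
  t = 2.5000: CF_t = 16.500000, DF = 0.881702, PV = 14.548078
  t = 3.0000: CF_t = 1016.500000, DF = 0.859777, PV = 873.963700
Price P = sum_t PV_t = 950.509661
First compute Macaulay numerator sum_t t * PV_t:
  t * PV_t at t = 0.5000: 8.044856
  t * PV_t at t = 1.0000: 15.689627
  t * PV_t at t = 1.5000: 22.949235
  t * PV_t at t = 2.0000: 29.838108
  t * PV_t at t = 2.5000: 36.370195
  t * PV_t at t = 3.0000: 2621.891101
Macaulay duration D = 2734.783121 / 950.509661 = 2.877176
Modified duration = D / (1 + y/m) = 2.877176 / (1 + 0.025500) = 2.805632


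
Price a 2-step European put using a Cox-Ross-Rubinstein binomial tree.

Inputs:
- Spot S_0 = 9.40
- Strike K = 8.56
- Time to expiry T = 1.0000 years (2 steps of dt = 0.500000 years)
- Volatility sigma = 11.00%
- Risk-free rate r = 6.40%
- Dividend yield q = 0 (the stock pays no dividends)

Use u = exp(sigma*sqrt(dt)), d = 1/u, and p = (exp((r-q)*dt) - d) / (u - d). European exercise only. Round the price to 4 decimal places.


Answer: Price = V(0,0) = 0.0465

Derivation:
dt = T/N = 0.500000
u = exp(sigma*sqrt(dt)) = 1.080887; d = 1/u = 0.925166
p = (exp((r-q)*dt) - d) / (u - d) = 0.689384
Discount per step: exp(-r*dt) = 0.968507
Stock lattice S(k, i) with i counting down-moves:
  k=0: S(0,0) = 9.4000
  k=1: S(1,0) = 10.1603; S(1,1) = 8.6966
  k=2: S(2,0) = 10.9822; S(2,1) = 9.4000; S(2,2) = 8.0458
Terminal payoffs V(N, i) = max(K - S_T, 0):
  V(2,0) = 0.000000; V(2,1) = 0.000000; V(2,2) = 0.514232
Backward induction: V(k, i) = exp(-r*dt) * [p * V(k+1, i) + (1-p) * V(k+1, i+1)].
  V(1,0) = exp(-r*dt) * [p*0.000000 + (1-p)*0.000000] = 0.000000
  V(1,1) = exp(-r*dt) * [p*0.000000 + (1-p)*0.514232] = 0.154698
  V(0,0) = exp(-r*dt) * [p*0.000000 + (1-p)*0.154698] = 0.046538


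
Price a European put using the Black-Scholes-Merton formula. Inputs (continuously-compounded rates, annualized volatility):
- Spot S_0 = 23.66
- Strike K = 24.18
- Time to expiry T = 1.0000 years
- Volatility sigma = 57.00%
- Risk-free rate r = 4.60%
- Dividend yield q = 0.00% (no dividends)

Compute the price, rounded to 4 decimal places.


Answer: Price = 4.9657

Derivation:
d1 = (ln(S/K) + (r - q + 0.5*sigma^2) * T) / (sigma * sqrt(T)) = 0.32756143
d2 = d1 - sigma * sqrt(T) = -0.24243857
exp(-rT) = 0.95504196; exp(-qT) = 1.00000000
P = K * exp(-rT) * N(-d2) - S_0 * exp(-qT) * N(-d1)
N(-d1) = 0.37162165; N(-d2) = 0.59577983
P = 24.1800 * 0.95504196 * 0.59577983 - 23.6600 * 1.00000000 * 0.37162165 = 4.9657


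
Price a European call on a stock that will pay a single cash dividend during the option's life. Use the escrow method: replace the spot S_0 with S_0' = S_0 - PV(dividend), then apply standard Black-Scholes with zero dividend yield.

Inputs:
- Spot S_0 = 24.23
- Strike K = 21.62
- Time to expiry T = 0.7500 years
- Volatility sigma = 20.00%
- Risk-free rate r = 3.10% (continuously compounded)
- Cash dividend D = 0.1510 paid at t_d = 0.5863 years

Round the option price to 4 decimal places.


Answer: Price = 3.4639

Derivation:
PV(D) = D * exp(-r * t_d) = 0.1510 * 0.98198887 = 0.14828032
S_0' = S_0 - PV(D) = 24.2300 - 0.14828032 = 24.08171968
d1 = (ln(S_0'/K) + (r + sigma^2/2)*T) / (sigma*sqrt(T)) = 0.84341764
d2 = d1 - sigma*sqrt(T) = 0.67021256
exp(-rT) = 0.97701820
N(d1) = 0.80050255; N(d2) = 0.74863885
C = S_0' * N(d1) - K * exp(-rT) * N(d2) = 24.08171968 * 0.80050255 - 21.6200 * 0.97701820 * 0.74863885 = 3.4639


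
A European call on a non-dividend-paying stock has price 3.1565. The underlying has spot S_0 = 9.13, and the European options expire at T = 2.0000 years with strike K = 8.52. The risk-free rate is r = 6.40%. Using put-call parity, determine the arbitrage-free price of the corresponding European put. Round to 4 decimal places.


Put-call parity: C - P = S_0 * exp(-qT) - K * exp(-rT).
S_0 * exp(-qT) = 9.1300 * 1.00000000 = 9.13000000
K * exp(-rT) = 8.5200 * 0.87985338 = 7.49635079
P = C - S*exp(-qT) + K*exp(-rT)
P = 3.1565 - 9.13000000 + 7.49635079 = 1.5229

Answer: Put price = 1.5229


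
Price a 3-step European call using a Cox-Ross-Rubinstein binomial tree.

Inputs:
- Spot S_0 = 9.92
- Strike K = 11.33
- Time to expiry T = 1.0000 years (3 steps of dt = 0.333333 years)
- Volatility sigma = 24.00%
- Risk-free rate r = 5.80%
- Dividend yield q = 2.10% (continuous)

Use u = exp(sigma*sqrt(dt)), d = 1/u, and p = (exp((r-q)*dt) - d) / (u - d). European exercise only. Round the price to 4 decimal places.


dt = T/N = 0.333333
u = exp(sigma*sqrt(dt)) = 1.148623; d = 1/u = 0.870607
p = (exp((r-q)*dt) - d) / (u - d) = 0.510051
Discount per step: exp(-r*dt) = 0.980852
Stock lattice S(k, i) with i counting down-moves:
  k=0: S(0,0) = 9.9200
  k=1: S(1,0) = 11.3943; S(1,1) = 8.6364
  k=2: S(2,0) = 13.0878; S(2,1) = 9.9200; S(2,2) = 7.5189
  k=3: S(3,0) = 15.0330; S(3,1) = 11.3943; S(3,2) = 8.6364; S(3,3) = 6.5460
Terminal payoffs V(N, i) = max(S_T - K, 0):
  V(3,0) = 3.702960; V(3,1) = 0.064343; V(3,2) = 0.000000; V(3,3) = 0.000000
Backward induction: V(k, i) = exp(-r*dt) * [p * V(k+1, i) + (1-p) * V(k+1, i+1)].
  V(2,0) = exp(-r*dt) * [p*3.702960 + (1-p)*0.064343] = 1.883455
  V(2,1) = exp(-r*dt) * [p*0.064343 + (1-p)*0.000000] = 0.032190
  V(2,2) = exp(-r*dt) * [p*0.000000 + (1-p)*0.000000] = 0.000000
  V(1,0) = exp(-r*dt) * [p*1.883455 + (1-p)*0.032190] = 0.957733
  V(1,1) = exp(-r*dt) * [p*0.032190 + (1-p)*0.000000] = 0.016104
  V(0,0) = exp(-r*dt) * [p*0.957733 + (1-p)*0.016104] = 0.486878

Answer: Price = V(0,0) = 0.4869


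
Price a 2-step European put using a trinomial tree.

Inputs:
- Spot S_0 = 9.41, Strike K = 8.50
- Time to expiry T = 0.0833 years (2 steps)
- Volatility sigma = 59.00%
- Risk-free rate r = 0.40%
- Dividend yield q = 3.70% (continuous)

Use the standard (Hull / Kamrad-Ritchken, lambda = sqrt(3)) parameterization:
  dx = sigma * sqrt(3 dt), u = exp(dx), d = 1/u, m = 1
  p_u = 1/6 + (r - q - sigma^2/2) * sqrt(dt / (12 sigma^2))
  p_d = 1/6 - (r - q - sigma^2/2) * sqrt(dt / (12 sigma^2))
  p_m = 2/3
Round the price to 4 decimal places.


Answer: Price = V(0,0) = 0.2958

Derivation:
dt = T/N = 0.041650; dx = sigma*sqrt(3*dt) = 0.208555
u = exp(dx) = 1.231896; d = 1/u = 0.811757
p_u = 0.145992, p_m = 0.666667, p_d = 0.187341
Discount per step: exp(-r*dt) = 0.999833
Stock lattice S(k, j) with j the centered position index:
  k=0: S(0,+0) = 9.4100
  k=1: S(1,-1) = 7.6386; S(1,+0) = 9.4100; S(1,+1) = 11.5921
  k=2: S(2,-2) = 6.2007; S(2,-1) = 7.6386; S(2,+0) = 9.4100; S(2,+1) = 11.5921; S(2,+2) = 14.2803
Terminal payoffs V(N, j) = max(K - S_T, 0):
  V(2,-2) = 2.299292; V(2,-1) = 0.861371; V(2,+0) = 0.000000; V(2,+1) = 0.000000; V(2,+2) = 0.000000
Backward induction: V(k, j) = exp(-r*dt) * [p_u * V(k+1, j+1) + p_m * V(k+1, j) + p_d * V(k+1, j-1)]
  V(1,-1) = exp(-r*dt) * [p_u*0.000000 + p_m*0.861371 + p_d*2.299292] = 1.004832
  V(1,+0) = exp(-r*dt) * [p_u*0.000000 + p_m*0.000000 + p_d*0.861371] = 0.161344
  V(1,+1) = exp(-r*dt) * [p_u*0.000000 + p_m*0.000000 + p_d*0.000000] = 0.000000
  V(0,+0) = exp(-r*dt) * [p_u*0.000000 + p_m*0.161344 + p_d*1.004832] = 0.295760


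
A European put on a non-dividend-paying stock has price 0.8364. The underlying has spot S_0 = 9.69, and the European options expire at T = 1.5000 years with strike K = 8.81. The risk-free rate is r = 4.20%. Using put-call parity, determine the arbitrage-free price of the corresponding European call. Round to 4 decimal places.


Answer: Call price = 2.2543

Derivation:
Put-call parity: C - P = S_0 * exp(-qT) - K * exp(-rT).
S_0 * exp(-qT) = 9.6900 * 1.00000000 = 9.69000000
K * exp(-rT) = 8.8100 * 0.93894347 = 8.27209200
C = P + S*exp(-qT) - K*exp(-rT)
C = 0.8364 + 9.69000000 - 8.27209200 = 2.2543


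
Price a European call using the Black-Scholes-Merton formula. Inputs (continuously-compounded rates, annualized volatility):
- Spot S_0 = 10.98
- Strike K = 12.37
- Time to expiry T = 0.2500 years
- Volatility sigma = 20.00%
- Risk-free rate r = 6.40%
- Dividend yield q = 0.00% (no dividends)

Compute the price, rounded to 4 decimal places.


d1 = (ln(S/K) + (r - q + 0.5*sigma^2) * T) / (sigma * sqrt(T)) = -0.98198750
d2 = d1 - sigma * sqrt(T) = -1.08198750
exp(-rT) = 0.98412732; exp(-qT) = 1.00000000
C = S_0 * exp(-qT) * N(d1) - K * exp(-rT) * N(d2)
N(d1) = 0.16305300; N(d2) = 0.13962904
C = 10.9800 * 1.00000000 * 0.16305300 - 12.3700 * 0.98412732 * 0.13962904 = 0.0905

Answer: Price = 0.0905


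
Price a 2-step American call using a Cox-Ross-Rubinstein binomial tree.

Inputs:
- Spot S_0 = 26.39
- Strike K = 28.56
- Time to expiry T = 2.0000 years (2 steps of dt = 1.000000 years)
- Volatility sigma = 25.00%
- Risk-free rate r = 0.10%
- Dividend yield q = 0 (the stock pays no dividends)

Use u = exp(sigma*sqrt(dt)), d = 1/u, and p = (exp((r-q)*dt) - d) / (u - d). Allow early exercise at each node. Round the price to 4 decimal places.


Answer: Price = V(0,0) = 2.8859

Derivation:
dt = T/N = 1.000000
u = exp(sigma*sqrt(dt)) = 1.284025; d = 1/u = 0.778801
p = (exp((r-q)*dt) - d) / (u - d) = 0.439804
Discount per step: exp(-r*dt) = 0.999000
Stock lattice S(k, i) with i counting down-moves:
  k=0: S(0,0) = 26.3900
  k=1: S(1,0) = 33.8854; S(1,1) = 20.5526
  k=2: S(2,0) = 43.5098; S(2,1) = 26.3900; S(2,2) = 16.0063
Terminal payoffs V(N, i) = max(S_T - K, 0):
  V(2,0) = 14.949754; V(2,1) = 0.000000; V(2,2) = 0.000000
Backward induction: V(k, i) = exp(-r*dt) * [p * V(k+1, i) + (1-p) * V(k+1, i+1)]; then take max(V_cont, immediate exercise) for American.
  V(1,0) = exp(-r*dt) * [p*14.949754 + (1-p)*0.000000] = 6.568387; exercise = 5.325431; V(1,0) = max -> 6.568387
  V(1,1) = exp(-r*dt) * [p*0.000000 + (1-p)*0.000000] = 0.000000; exercise = 0.000000; V(1,1) = max -> 0.000000
  V(0,0) = exp(-r*dt) * [p*6.568387 + (1-p)*0.000000] = 2.885914; exercise = 0.000000; V(0,0) = max -> 2.885914
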